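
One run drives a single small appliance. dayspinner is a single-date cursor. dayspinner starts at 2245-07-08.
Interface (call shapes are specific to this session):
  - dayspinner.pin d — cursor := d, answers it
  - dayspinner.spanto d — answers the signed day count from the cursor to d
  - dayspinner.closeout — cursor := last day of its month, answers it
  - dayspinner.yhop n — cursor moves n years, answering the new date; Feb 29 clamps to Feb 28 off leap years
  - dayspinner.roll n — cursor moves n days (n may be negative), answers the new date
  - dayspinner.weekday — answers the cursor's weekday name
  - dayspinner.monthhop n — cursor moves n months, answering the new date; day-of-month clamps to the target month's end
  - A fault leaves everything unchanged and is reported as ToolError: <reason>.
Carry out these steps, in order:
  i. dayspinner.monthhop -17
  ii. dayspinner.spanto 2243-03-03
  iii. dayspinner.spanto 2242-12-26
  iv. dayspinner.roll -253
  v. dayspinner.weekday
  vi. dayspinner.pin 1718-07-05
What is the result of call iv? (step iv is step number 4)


Do: dayspinner.monthhop[n='-17']
See: 2244-02-08
Do: dayspinner.spanto[d='2243-03-03']
See: -342
Do: dayspinner.spanto[d='2242-12-26']
See: -409
Do: dayspinner.roll[n='-253']
See: 2243-05-31
Do: dayspinner.weekday[]
See: Wednesday
Do: dayspinner.pin[d='1718-07-05']
See: 1718-07-05

Answer: 2243-05-31


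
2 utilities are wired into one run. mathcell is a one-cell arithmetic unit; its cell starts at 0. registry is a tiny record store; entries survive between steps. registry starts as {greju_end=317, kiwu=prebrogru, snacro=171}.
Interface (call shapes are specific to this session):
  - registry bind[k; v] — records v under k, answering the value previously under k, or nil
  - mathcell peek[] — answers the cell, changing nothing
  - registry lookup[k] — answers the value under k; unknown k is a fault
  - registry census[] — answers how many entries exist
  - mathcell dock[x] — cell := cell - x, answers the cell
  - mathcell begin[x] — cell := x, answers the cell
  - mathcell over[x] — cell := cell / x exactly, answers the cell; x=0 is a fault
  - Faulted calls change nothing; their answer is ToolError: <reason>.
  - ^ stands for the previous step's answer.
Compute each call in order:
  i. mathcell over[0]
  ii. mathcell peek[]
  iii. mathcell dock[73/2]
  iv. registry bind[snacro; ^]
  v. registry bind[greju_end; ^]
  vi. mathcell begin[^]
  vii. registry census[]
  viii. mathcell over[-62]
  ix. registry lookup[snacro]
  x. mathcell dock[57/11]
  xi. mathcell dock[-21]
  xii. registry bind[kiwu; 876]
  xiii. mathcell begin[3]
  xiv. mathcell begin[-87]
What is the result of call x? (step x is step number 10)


> mathcell over x: 0
= ToolError: division by zero
> mathcell peek
= 0
> mathcell dock x: 73/2
= -73/2
> registry bind k: snacro v: ^
= 171
> registry bind k: greju_end v: ^
= 317
> mathcell begin x: ^
= 317
> registry census
= 3
> mathcell over x: -62
= -317/62
> registry lookup k: snacro
= -73/2
> mathcell dock x: 57/11
= -7021/682
> mathcell dock x: -21
= 7301/682
> registry bind k: kiwu v: 876
= prebrogru
> mathcell begin x: 3
= 3
> mathcell begin x: -87
= -87

Answer: -7021/682


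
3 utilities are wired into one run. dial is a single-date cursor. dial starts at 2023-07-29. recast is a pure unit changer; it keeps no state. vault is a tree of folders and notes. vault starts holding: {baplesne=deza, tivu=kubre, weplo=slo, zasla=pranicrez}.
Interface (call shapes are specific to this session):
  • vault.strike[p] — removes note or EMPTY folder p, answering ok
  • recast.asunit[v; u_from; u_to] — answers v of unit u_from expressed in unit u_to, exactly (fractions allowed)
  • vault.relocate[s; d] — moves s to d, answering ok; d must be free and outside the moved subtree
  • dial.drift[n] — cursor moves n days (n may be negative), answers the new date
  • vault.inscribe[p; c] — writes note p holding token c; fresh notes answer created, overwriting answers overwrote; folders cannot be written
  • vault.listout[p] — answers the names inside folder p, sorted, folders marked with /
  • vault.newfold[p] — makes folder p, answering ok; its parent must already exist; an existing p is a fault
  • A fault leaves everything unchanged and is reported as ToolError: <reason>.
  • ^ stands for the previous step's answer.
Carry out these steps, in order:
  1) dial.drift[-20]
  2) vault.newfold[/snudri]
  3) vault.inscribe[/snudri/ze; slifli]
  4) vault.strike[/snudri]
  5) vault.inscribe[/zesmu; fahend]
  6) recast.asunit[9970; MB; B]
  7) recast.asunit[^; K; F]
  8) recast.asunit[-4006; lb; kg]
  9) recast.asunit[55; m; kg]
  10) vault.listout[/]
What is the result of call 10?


Answer: [baplesne, snudri/, tivu, weplo, zasla, zesmu]

Derivation:
# 1. drift(n=-20) ~> 2023-07-09
# 2. newfold(p=/snudri) ~> ok
# 3. inscribe(p=/snudri/ze, c=slifli) ~> created
# 4. strike(p=/snudri) ~> ToolError: not empty
# 5. inscribe(p=/zesmu, c=fahend) ~> created
# 6. asunit(v=9970, u_from=MB, u_to=B) ~> 9970000000
# 7. asunit(v=^, u_from=K, u_to=F) ~> 1794599954033/100
# 8. asunit(v=-4006, u_from=lb, u_to=kg) ~> -90854551711/50000000
# 9. asunit(v=55, u_from=m, u_to=kg) ~> ToolError: incompatible units
# 10. listout(p=/) ~> [baplesne, snudri/, tivu, weplo, zasla, zesmu]


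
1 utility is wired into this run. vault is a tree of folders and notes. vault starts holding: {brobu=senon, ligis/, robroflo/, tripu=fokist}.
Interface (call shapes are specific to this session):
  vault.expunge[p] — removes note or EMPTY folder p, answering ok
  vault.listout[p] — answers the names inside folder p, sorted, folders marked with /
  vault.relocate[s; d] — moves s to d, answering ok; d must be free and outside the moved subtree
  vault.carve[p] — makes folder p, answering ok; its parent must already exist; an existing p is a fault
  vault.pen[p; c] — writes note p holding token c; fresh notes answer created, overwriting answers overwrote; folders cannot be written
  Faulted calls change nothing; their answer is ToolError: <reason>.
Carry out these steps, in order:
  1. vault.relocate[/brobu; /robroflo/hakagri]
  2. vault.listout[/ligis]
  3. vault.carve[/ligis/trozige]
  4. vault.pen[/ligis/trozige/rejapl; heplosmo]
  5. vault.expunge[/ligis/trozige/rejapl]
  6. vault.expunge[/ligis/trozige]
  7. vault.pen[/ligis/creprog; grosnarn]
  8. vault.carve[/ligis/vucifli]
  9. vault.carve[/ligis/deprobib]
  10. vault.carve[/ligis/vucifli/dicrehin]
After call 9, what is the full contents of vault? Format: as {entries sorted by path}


Answer: {ligis/, ligis/creprog=grosnarn, ligis/deprobib/, ligis/vucifli/, robroflo/, robroflo/hakagri=senon, tripu=fokist}

Derivation:
Now I run vault.relocate using s: /brobu, d: /robroflo/hakagri, and get ok.
I use vault.listout using p: /ligis, giving [].
Now I run vault.carve using p: /ligis/trozige, yielding ok.
Invoking vault.pen using p: /ligis/trozige/rejapl, c: heplosmo, and see created.
Next I call vault.expunge using p: /ligis/trozige/rejapl, and get ok.
I use vault.expunge using p: /ligis/trozige: ok.
I run vault.pen using p: /ligis/creprog, c: grosnarn, giving created.
I try vault.carve using p: /ligis/vucifli: ok.
I call vault.carve using p: /ligis/deprobib, — result: ok.
I call vault.carve using p: /ligis/vucifli/dicrehin, and see ok.


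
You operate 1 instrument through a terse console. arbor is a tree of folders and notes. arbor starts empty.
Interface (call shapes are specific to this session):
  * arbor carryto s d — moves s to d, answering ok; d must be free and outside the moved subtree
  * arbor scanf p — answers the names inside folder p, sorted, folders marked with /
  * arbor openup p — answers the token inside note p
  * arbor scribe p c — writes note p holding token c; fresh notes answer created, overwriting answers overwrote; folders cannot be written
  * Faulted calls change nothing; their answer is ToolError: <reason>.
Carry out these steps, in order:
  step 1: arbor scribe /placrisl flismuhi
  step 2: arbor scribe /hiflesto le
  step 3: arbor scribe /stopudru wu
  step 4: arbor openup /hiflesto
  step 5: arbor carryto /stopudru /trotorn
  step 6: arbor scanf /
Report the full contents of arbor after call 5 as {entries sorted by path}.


! 1. arbor scribe(p='/placrisl', c='flismuhi') => created
! 2. arbor scribe(p='/hiflesto', c='le') => created
! 3. arbor scribe(p='/stopudru', c='wu') => created
! 4. arbor openup(p='/hiflesto') => le
! 5. arbor carryto(s='/stopudru', d='/trotorn') => ok
! 6. arbor scanf(p='/') => [hiflesto, placrisl, trotorn]

Answer: {hiflesto=le, placrisl=flismuhi, trotorn=wu}


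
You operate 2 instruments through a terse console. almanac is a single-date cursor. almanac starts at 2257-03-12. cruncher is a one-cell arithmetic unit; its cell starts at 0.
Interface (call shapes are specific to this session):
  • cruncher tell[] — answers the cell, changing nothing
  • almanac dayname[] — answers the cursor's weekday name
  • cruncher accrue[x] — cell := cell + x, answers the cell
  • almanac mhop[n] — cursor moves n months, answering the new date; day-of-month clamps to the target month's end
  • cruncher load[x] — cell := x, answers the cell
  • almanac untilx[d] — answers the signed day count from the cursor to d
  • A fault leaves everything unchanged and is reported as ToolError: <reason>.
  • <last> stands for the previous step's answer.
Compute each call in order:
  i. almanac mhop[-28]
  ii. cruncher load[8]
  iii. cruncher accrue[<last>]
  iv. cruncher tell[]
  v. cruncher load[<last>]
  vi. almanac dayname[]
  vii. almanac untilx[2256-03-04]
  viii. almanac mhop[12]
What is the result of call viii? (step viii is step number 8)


Answer: 2255-11-12

Derivation:
~$ almanac mhop n=-28
[out] 2254-11-12
~$ cruncher load x=8
[out] 8
~$ cruncher accrue x=<last>
[out] 16
~$ cruncher tell
[out] 16
~$ cruncher load x=<last>
[out] 16
~$ almanac dayname
[out] Sunday
~$ almanac untilx d=2256-03-04
[out] 478
~$ almanac mhop n=12
[out] 2255-11-12


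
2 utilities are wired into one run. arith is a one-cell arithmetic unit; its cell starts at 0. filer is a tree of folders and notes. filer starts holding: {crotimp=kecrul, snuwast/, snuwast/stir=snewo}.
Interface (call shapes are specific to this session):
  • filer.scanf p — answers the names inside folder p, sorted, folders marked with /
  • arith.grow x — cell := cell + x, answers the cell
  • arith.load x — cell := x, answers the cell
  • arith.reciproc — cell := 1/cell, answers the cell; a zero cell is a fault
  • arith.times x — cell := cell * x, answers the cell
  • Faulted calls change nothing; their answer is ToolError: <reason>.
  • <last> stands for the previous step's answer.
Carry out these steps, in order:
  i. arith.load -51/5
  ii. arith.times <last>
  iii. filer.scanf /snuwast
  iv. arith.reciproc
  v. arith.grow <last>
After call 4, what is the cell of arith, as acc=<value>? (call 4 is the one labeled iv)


Answer: acc=25/2601

Derivation:
>> arith.load(x='-51/5')
<< -51/5
>> arith.times(x='<last>')
<< 2601/25
>> filer.scanf(p='/snuwast')
<< [stir]
>> arith.reciproc()
<< 25/2601
>> arith.grow(x='<last>')
<< 50/2601


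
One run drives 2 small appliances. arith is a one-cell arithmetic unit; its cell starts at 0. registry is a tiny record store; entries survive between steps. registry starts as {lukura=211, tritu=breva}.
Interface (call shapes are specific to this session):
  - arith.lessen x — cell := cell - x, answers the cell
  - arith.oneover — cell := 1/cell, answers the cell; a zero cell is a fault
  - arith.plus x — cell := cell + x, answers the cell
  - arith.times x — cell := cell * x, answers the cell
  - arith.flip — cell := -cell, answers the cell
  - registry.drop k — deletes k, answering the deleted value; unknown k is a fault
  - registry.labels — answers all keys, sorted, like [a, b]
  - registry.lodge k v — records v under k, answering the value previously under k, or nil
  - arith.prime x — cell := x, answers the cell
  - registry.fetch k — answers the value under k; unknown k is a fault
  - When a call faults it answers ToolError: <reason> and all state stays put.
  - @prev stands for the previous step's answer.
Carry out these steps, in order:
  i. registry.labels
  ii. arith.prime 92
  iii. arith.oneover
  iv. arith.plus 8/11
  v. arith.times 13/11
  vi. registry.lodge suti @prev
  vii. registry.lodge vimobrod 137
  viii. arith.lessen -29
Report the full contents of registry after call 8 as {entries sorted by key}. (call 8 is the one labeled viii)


Next I call registry.labels(), and get [lukura, tritu].
I use arith.prime using 92, and get 92.
I try arith.oneover, which returns 1/92.
Then arith.plus using 8/11, giving 747/1012.
I invoke arith.times using 13/11, → 9711/11132.
Next I call registry.lodge using suti, @prev, and get nil.
I use registry.lodge using vimobrod, 137, giving nil.
I run arith.lessen using -29, → 332539/11132.

Answer: {lukura=211, suti=9711/11132, tritu=breva, vimobrod=137}


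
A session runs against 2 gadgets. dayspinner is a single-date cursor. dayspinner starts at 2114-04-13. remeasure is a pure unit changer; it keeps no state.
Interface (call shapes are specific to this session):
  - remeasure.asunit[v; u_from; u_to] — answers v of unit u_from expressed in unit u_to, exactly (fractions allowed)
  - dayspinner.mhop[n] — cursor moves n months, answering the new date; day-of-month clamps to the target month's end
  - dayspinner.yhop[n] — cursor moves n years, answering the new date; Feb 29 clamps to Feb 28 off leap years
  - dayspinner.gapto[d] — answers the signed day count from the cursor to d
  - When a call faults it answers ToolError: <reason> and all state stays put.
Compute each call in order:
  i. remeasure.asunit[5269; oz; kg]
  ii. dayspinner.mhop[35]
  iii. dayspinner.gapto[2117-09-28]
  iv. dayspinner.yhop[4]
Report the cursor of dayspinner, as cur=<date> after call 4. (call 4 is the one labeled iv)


Then remeasure.asunit passing v='5269', u_from='oz', u_to='kg', and observe 238997819753/1600000000.
I use dayspinner.mhop passing n='35', yielding 2117-03-13.
Using dayspinner.gapto passing d='2117-09-28', yielding 199.
Calling dayspinner.yhop passing n='4', which returns 2121-03-13.

Answer: cur=2121-03-13


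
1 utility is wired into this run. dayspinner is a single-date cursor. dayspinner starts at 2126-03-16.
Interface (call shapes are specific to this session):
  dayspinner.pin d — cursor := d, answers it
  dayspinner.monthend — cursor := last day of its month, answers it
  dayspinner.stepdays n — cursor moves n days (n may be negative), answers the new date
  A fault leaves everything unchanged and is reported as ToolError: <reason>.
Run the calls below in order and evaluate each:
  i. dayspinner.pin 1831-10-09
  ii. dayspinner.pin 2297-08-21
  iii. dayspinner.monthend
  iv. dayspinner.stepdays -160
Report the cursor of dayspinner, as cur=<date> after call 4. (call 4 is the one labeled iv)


[in] dayspinner.pin d=1831-10-09
= 1831-10-09
[in] dayspinner.pin d=2297-08-21
= 2297-08-21
[in] dayspinner.monthend
= 2297-08-31
[in] dayspinner.stepdays n=-160
= 2297-03-24

Answer: cur=2297-03-24


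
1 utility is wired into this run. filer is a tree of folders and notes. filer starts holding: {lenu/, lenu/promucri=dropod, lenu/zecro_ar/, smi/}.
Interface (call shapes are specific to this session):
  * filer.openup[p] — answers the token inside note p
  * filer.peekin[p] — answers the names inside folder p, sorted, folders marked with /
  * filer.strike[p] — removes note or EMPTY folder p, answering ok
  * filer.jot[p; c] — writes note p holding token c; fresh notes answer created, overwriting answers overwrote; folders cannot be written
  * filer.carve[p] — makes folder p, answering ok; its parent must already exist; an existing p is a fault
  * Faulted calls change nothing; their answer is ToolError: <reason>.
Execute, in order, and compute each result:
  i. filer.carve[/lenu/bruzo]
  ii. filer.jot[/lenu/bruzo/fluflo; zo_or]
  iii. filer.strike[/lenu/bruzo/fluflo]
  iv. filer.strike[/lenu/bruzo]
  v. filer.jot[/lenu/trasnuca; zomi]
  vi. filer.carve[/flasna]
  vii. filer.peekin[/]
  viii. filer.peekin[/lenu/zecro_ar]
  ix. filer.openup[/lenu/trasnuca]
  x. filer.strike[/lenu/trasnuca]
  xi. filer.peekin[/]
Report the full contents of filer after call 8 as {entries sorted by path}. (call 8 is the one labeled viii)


Answer: {flasna/, lenu/, lenu/promucri=dropod, lenu/trasnuca=zomi, lenu/zecro_ar/, smi/}

Derivation:
[in] filer.carve p=/lenu/bruzo
:: ok
[in] filer.jot p=/lenu/bruzo/fluflo c=zo_or
:: created
[in] filer.strike p=/lenu/bruzo/fluflo
:: ok
[in] filer.strike p=/lenu/bruzo
:: ok
[in] filer.jot p=/lenu/trasnuca c=zomi
:: created
[in] filer.carve p=/flasna
:: ok
[in] filer.peekin p=/
:: [flasna/, lenu/, smi/]
[in] filer.peekin p=/lenu/zecro_ar
:: []
[in] filer.openup p=/lenu/trasnuca
:: zomi
[in] filer.strike p=/lenu/trasnuca
:: ok
[in] filer.peekin p=/
:: [flasna/, lenu/, smi/]


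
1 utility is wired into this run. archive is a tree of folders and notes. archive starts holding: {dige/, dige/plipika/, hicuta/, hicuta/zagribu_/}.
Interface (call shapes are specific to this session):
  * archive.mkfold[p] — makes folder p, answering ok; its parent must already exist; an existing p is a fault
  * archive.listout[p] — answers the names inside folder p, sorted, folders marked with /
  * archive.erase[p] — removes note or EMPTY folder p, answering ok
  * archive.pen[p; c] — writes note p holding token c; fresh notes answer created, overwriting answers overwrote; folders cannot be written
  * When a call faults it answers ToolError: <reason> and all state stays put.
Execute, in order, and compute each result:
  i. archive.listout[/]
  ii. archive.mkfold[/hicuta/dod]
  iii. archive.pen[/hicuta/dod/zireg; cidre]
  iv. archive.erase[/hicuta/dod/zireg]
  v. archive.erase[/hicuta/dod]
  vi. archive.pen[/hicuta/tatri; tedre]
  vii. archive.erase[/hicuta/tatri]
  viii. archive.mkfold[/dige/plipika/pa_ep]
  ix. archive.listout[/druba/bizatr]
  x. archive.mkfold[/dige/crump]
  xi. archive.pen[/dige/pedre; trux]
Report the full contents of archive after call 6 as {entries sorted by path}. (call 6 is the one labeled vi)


// 1. archive.listout(p: /) ~> [dige/, hicuta/]
// 2. archive.mkfold(p: /hicuta/dod) ~> ok
// 3. archive.pen(p: /hicuta/dod/zireg, c: cidre) ~> created
// 4. archive.erase(p: /hicuta/dod/zireg) ~> ok
// 5. archive.erase(p: /hicuta/dod) ~> ok
// 6. archive.pen(p: /hicuta/tatri, c: tedre) ~> created
// 7. archive.erase(p: /hicuta/tatri) ~> ok
// 8. archive.mkfold(p: /dige/plipika/pa_ep) ~> ok
// 9. archive.listout(p: /druba/bizatr) ~> ToolError: not found
// 10. archive.mkfold(p: /dige/crump) ~> ok
// 11. archive.pen(p: /dige/pedre, c: trux) ~> created

Answer: {dige/, dige/plipika/, hicuta/, hicuta/tatri=tedre, hicuta/zagribu_/}


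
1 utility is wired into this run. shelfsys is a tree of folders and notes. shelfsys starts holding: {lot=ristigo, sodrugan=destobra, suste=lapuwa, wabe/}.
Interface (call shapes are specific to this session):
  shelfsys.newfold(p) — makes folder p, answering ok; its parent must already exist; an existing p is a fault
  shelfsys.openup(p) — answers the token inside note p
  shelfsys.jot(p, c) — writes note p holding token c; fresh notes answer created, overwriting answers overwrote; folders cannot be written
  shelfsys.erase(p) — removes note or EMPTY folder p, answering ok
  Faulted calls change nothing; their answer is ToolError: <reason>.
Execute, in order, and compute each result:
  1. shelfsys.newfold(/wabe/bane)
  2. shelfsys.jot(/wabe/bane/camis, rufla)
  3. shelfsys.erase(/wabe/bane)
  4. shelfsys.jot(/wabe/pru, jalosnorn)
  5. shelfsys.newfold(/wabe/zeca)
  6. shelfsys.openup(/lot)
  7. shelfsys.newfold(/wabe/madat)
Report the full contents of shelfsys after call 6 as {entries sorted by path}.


Answer: {lot=ristigo, sodrugan=destobra, suste=lapuwa, wabe/, wabe/bane/, wabe/bane/camis=rufla, wabe/pru=jalosnorn, wabe/zeca/}

Derivation:
CALL newfold[/wabe/bane]
RET  ok
CALL jot[/wabe/bane/camis; rufla]
RET  created
CALL erase[/wabe/bane]
RET  ToolError: not empty
CALL jot[/wabe/pru; jalosnorn]
RET  created
CALL newfold[/wabe/zeca]
RET  ok
CALL openup[/lot]
RET  ristigo
CALL newfold[/wabe/madat]
RET  ok


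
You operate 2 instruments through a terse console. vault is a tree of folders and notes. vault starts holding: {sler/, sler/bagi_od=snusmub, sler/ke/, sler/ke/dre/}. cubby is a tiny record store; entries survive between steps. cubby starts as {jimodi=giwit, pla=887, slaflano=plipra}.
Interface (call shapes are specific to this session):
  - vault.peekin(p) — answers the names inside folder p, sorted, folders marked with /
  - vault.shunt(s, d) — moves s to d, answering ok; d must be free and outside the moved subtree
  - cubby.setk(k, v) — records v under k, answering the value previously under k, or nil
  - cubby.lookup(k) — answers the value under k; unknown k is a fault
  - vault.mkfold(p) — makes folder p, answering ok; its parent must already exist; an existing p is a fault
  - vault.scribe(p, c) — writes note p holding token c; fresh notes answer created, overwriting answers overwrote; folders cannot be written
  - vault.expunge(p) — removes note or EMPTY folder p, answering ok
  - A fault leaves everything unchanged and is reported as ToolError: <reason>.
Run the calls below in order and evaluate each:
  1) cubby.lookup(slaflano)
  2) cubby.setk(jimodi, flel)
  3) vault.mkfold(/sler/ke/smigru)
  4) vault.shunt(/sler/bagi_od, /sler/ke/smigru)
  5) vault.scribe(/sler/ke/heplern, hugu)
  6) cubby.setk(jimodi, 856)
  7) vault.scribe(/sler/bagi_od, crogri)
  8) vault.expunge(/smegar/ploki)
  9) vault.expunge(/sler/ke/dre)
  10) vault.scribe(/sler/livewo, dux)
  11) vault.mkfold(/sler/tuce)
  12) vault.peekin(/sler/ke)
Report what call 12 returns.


Answer: [heplern, smigru/]

Derivation:
I use lookup(k: slaflano), and observe plipra.
Calling setk(k: jimodi, v: flel), yielding giwit.
I invoke mkfold(p: /sler/ke/smigru), and see ok.
Next I call shunt(s: /sler/bagi_od, d: /sler/ke/smigru): ToolError: exists.
I call scribe(p: /sler/ke/heplern, c: hugu), → created.
Using setk(k: jimodi, v: 856), and see flel.
I use scribe(p: /sler/bagi_od, c: crogri), which returns overwrote.
Invoking expunge(p: /smegar/ploki), — result: ToolError: not found.
Invoking expunge(p: /sler/ke/dre): ok.
I call scribe(p: /sler/livewo, c: dux), and see created.
I try mkfold(p: /sler/tuce), which returns ok.
I use peekin(p: /sler/ke), and get [heplern, smigru/].


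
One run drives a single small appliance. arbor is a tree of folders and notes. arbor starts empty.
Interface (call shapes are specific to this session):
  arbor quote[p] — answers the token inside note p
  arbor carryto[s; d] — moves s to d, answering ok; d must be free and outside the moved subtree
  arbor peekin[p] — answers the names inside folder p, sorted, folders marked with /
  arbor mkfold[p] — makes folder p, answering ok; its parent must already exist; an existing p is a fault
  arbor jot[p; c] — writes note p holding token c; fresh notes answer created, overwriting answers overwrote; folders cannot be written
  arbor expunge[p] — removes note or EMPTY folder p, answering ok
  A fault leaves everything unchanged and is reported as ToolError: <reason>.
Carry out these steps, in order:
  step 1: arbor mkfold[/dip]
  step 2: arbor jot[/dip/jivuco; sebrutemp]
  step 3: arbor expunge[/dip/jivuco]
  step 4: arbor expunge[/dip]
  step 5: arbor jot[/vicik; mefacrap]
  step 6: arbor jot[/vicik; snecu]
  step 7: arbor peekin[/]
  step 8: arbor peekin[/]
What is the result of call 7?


I try arbor mkfold(p→/dip), which returns ok.
Now I run arbor jot(p→/dip/jivuco, c→sebrutemp), → created.
I try arbor expunge(p→/dip/jivuco), which returns ok.
Then arbor expunge(p→/dip), giving ok.
Invoking arbor jot(p→/vicik, c→mefacrap), and see created.
Now I run arbor jot(p→/vicik, c→snecu), — result: overwrote.
I invoke arbor peekin(p→/), → [vicik].
Invoking arbor peekin(p→/), and see [vicik].

Answer: [vicik]


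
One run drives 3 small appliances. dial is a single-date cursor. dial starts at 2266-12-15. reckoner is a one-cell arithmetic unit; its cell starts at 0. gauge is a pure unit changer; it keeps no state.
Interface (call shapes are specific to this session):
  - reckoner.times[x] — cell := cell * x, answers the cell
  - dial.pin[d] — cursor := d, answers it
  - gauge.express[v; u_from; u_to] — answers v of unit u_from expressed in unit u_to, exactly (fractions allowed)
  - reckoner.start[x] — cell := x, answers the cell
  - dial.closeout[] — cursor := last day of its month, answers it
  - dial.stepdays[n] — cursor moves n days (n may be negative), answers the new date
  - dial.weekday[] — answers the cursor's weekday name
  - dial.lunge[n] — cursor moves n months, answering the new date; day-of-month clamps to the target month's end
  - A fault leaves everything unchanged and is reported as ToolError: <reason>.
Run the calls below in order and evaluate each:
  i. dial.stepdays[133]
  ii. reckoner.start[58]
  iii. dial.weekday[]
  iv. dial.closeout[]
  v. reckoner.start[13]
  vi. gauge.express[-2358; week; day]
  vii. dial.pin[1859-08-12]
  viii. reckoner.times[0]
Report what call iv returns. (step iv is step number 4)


Answer: 2267-04-30

Derivation:
→ dial.stepdays(n: 133)
← 2267-04-27
→ reckoner.start(x: 58)
← 58
→ dial.weekday()
← Saturday
→ dial.closeout()
← 2267-04-30
→ reckoner.start(x: 13)
← 13
→ gauge.express(v: -2358, u_from: week, u_to: day)
← -16506
→ dial.pin(d: 1859-08-12)
← 1859-08-12
→ reckoner.times(x: 0)
← 0


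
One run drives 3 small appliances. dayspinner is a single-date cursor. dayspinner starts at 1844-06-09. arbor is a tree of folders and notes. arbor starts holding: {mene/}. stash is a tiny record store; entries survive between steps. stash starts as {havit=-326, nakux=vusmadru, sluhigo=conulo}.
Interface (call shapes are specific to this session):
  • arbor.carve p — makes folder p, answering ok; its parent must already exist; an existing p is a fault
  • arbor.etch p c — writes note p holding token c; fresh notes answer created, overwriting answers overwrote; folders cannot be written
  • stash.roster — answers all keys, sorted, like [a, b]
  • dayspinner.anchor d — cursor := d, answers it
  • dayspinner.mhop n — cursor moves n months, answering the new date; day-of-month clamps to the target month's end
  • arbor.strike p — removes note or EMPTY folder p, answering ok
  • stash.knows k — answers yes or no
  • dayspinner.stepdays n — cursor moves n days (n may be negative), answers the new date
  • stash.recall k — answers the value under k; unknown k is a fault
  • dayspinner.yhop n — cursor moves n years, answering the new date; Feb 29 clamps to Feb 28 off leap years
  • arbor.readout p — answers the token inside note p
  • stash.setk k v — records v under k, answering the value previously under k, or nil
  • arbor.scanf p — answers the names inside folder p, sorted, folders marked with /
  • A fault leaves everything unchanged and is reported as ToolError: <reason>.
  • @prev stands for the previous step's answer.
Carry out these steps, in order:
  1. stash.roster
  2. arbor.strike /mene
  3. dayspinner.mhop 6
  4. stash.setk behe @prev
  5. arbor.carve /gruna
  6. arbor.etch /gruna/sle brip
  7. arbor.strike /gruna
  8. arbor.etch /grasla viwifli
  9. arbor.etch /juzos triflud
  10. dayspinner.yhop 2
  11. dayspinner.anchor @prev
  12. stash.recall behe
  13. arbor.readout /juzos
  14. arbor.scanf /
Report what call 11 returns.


·→ stash.roster()
·← [havit, nakux, sluhigo]
·→ arbor.strike(p=/mene)
·← ok
·→ dayspinner.mhop(n=6)
·← 1844-12-09
·→ stash.setk(k=behe, v=@prev)
·← nil
·→ arbor.carve(p=/gruna)
·← ok
·→ arbor.etch(p=/gruna/sle, c=brip)
·← created
·→ arbor.strike(p=/gruna)
·← ToolError: not empty
·→ arbor.etch(p=/grasla, c=viwifli)
·← created
·→ arbor.etch(p=/juzos, c=triflud)
·← created
·→ dayspinner.yhop(n=2)
·← 1846-12-09
·→ dayspinner.anchor(d=@prev)
·← 1846-12-09
·→ stash.recall(k=behe)
·← 1844-12-09
·→ arbor.readout(p=/juzos)
·← triflud
·→ arbor.scanf(p=/)
·← [grasla, gruna/, juzos]

Answer: 1846-12-09


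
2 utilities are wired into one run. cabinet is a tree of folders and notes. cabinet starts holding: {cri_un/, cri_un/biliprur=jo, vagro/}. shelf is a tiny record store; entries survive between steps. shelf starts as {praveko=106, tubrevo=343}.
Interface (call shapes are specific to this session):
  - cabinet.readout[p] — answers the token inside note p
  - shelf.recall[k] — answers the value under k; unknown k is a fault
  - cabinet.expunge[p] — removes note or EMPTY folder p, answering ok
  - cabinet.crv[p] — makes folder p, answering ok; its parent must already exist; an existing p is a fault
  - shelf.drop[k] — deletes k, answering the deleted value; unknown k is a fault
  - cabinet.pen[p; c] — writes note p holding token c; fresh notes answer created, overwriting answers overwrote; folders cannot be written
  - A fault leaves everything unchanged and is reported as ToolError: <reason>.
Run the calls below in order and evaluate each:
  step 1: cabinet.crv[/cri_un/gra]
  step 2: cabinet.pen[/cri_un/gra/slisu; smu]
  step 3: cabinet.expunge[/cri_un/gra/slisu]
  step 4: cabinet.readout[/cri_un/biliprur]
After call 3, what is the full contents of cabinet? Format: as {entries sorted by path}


% 1. cabinet.crv(p=/cri_un/gra) ~> ok
% 2. cabinet.pen(p=/cri_un/gra/slisu, c=smu) ~> created
% 3. cabinet.expunge(p=/cri_un/gra/slisu) ~> ok
% 4. cabinet.readout(p=/cri_un/biliprur) ~> jo

Answer: {cri_un/, cri_un/biliprur=jo, cri_un/gra/, vagro/}


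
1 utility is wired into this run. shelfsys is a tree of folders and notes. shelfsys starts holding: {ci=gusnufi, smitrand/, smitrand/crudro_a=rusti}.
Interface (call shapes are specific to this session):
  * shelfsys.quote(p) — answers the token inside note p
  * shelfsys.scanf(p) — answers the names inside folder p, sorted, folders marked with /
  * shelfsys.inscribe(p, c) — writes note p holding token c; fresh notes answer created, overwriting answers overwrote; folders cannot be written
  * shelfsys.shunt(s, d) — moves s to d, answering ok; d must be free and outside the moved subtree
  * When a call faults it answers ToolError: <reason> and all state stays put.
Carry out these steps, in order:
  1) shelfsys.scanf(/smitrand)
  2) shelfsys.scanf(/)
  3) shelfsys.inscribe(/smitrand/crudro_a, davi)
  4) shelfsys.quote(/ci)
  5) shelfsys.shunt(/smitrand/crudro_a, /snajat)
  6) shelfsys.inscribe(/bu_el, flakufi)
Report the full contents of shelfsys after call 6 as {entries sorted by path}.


% 1. shelfsys.scanf(p=/smitrand) : [crudro_a]
% 2. shelfsys.scanf(p=/) : [ci, smitrand/]
% 3. shelfsys.inscribe(p=/smitrand/crudro_a, c=davi) : overwrote
% 4. shelfsys.quote(p=/ci) : gusnufi
% 5. shelfsys.shunt(s=/smitrand/crudro_a, d=/snajat) : ok
% 6. shelfsys.inscribe(p=/bu_el, c=flakufi) : created

Answer: {bu_el=flakufi, ci=gusnufi, smitrand/, snajat=davi}


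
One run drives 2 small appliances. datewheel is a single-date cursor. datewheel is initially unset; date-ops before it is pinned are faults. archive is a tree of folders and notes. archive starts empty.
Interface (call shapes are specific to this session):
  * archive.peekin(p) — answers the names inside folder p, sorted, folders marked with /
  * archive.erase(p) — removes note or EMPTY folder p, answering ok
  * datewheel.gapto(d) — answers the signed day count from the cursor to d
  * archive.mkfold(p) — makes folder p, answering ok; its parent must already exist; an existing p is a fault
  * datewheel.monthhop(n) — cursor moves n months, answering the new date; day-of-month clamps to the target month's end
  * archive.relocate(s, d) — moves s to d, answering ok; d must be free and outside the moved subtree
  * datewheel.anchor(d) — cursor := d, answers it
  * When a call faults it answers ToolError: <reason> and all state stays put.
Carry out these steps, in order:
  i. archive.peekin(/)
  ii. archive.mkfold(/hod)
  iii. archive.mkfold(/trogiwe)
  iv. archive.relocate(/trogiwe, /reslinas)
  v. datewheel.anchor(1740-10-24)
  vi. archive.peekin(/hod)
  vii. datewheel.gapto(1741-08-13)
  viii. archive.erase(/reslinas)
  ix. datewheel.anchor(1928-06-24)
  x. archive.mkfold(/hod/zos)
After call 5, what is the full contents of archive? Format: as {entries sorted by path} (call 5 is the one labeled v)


$ peekin p=/
= []
$ mkfold p=/hod
= ok
$ mkfold p=/trogiwe
= ok
$ relocate s=/trogiwe d=/reslinas
= ok
$ anchor d=1740-10-24
= 1740-10-24
$ peekin p=/hod
= []
$ gapto d=1741-08-13
= 293
$ erase p=/reslinas
= ok
$ anchor d=1928-06-24
= 1928-06-24
$ mkfold p=/hod/zos
= ok

Answer: {hod/, reslinas/}


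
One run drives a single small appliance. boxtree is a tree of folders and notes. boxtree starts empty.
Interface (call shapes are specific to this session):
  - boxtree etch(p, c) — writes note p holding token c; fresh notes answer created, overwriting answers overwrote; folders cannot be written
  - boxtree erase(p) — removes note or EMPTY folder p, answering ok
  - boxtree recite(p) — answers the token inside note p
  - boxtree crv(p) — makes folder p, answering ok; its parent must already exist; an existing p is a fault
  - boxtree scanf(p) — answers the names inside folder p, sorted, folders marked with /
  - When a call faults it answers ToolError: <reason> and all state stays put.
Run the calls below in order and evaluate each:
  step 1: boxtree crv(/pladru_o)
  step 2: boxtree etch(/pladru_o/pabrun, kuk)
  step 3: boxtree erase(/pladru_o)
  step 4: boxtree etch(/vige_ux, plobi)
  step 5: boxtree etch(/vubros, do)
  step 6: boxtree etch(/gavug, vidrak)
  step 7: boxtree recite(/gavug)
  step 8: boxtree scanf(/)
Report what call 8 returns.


# boxtree crv(p=/pladru_o) => ok
# boxtree etch(p=/pladru_o/pabrun, c=kuk) => created
# boxtree erase(p=/pladru_o) => ToolError: not empty
# boxtree etch(p=/vige_ux, c=plobi) => created
# boxtree etch(p=/vubros, c=do) => created
# boxtree etch(p=/gavug, c=vidrak) => created
# boxtree recite(p=/gavug) => vidrak
# boxtree scanf(p=/) => [gavug, pladru_o/, vige_ux, vubros]

Answer: [gavug, pladru_o/, vige_ux, vubros]


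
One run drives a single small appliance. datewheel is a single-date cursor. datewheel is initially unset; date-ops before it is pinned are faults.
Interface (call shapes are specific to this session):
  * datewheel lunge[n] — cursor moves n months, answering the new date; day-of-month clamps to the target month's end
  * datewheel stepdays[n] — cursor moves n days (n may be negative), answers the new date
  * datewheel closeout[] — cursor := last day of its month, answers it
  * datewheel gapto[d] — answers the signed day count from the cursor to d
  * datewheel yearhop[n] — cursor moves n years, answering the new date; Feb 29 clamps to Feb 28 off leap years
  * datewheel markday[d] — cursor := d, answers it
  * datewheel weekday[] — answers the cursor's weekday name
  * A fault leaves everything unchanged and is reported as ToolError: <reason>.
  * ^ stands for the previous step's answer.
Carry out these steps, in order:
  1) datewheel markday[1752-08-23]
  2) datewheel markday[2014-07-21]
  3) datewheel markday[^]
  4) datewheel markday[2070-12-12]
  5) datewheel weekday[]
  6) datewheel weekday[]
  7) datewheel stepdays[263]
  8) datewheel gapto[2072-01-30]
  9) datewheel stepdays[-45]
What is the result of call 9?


Answer: 2071-07-18

Derivation:
Do: datewheel markday[d=1752-08-23]
See: 1752-08-23
Do: datewheel markday[d=2014-07-21]
See: 2014-07-21
Do: datewheel markday[d=^]
See: 2014-07-21
Do: datewheel markday[d=2070-12-12]
See: 2070-12-12
Do: datewheel weekday[]
See: Friday
Do: datewheel weekday[]
See: Friday
Do: datewheel stepdays[n=263]
See: 2071-09-01
Do: datewheel gapto[d=2072-01-30]
See: 151
Do: datewheel stepdays[n=-45]
See: 2071-07-18


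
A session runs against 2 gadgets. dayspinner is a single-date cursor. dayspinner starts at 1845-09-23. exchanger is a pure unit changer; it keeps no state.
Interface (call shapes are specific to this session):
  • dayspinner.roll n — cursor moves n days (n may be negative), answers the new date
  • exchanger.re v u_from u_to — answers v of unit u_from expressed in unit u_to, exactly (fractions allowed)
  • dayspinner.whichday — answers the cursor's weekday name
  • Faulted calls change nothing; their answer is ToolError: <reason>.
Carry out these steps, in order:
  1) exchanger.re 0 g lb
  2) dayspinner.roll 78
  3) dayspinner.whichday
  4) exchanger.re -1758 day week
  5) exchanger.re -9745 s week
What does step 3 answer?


Answer: Wednesday

Derivation:
$ re 0 g lb
= 0
$ roll 78
= 1845-12-10
$ whichday
= Wednesday
$ re -1758 day week
= -1758/7
$ re -9745 s week
= -1949/120960


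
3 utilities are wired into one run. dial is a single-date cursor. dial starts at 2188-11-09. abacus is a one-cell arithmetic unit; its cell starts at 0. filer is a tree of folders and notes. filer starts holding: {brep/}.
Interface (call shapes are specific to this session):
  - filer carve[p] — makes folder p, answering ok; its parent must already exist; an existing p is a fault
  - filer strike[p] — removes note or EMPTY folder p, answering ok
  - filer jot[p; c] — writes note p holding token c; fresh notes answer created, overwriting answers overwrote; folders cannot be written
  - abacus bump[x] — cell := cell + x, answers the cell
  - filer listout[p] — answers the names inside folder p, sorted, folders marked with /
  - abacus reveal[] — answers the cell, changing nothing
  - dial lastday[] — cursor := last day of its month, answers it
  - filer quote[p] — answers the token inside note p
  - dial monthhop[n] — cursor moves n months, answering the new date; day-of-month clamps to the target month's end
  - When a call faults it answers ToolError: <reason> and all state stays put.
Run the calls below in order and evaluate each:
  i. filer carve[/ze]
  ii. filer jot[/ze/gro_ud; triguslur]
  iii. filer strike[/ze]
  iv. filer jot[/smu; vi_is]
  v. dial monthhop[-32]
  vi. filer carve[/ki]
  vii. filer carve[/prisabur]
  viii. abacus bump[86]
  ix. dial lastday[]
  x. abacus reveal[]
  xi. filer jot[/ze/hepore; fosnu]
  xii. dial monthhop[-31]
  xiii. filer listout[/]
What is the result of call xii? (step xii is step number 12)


Answer: 2183-08-31

Derivation:
> filer carve p='/ze'
:: ok
> filer jot p='/ze/gro_ud' c='triguslur'
:: created
> filer strike p='/ze'
:: ToolError: not empty
> filer jot p='/smu' c='vi_is'
:: created
> dial monthhop n='-32'
:: 2186-03-09
> filer carve p='/ki'
:: ok
> filer carve p='/prisabur'
:: ok
> abacus bump x='86'
:: 86
> dial lastday
:: 2186-03-31
> abacus reveal
:: 86
> filer jot p='/ze/hepore' c='fosnu'
:: created
> dial monthhop n='-31'
:: 2183-08-31
> filer listout p='/'
:: [brep/, ki/, prisabur/, smu, ze/]


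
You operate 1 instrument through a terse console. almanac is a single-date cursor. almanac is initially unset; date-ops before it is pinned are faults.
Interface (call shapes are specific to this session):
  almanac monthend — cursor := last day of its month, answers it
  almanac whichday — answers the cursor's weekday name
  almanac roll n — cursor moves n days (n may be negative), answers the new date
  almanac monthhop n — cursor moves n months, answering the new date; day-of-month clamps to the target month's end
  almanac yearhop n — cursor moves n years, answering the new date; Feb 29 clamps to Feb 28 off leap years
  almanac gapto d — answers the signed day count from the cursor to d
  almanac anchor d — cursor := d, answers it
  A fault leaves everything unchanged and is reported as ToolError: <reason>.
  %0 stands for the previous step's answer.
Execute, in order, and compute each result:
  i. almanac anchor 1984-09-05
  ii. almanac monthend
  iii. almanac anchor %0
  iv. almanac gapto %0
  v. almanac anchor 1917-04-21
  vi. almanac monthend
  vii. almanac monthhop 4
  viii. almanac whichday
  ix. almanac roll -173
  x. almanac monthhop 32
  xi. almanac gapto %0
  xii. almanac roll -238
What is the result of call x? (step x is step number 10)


Do: almanac anchor[d→1984-09-05]
See: 1984-09-05
Do: almanac monthend[]
See: 1984-09-30
Do: almanac anchor[d→%0]
See: 1984-09-30
Do: almanac gapto[d→%0]
See: 0
Do: almanac anchor[d→1917-04-21]
See: 1917-04-21
Do: almanac monthend[]
See: 1917-04-30
Do: almanac monthhop[n→4]
See: 1917-08-30
Do: almanac whichday[]
See: Thursday
Do: almanac roll[n→-173]
See: 1917-03-10
Do: almanac monthhop[n→32]
See: 1919-11-10
Do: almanac gapto[d→%0]
See: 0
Do: almanac roll[n→-238]
See: 1919-03-17

Answer: 1919-11-10
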